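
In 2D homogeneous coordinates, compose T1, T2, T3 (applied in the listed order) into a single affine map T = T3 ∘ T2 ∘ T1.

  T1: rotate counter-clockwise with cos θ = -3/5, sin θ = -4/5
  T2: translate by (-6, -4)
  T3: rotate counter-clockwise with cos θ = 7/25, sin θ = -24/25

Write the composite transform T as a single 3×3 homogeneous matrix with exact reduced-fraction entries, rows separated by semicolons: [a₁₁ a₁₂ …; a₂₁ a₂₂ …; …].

T = [-117/125 -44/125 -138/25; 44/125 -117/125 116/25; 0 0 1]

T1 = [-3/5 4/5 0; -4/5 -3/5 0; 0 0 1]
T2·T1 = [-3/5 4/5 -6; -4/5 -3/5 -4; 0 0 1]
T3·…·T1 = [-117/125 -44/125 -138/25; 44/125 -117/125 116/25; 0 0 1]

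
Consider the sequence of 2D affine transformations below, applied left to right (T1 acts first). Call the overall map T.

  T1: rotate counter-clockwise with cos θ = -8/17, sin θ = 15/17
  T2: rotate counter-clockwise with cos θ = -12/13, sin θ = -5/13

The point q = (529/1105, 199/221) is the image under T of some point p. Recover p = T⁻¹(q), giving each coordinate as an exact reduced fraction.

T1 = [-8/17 -15/17 0; 15/17 -8/17 0; 0 0 1]
T2·T1 = [171/221 140/221 0; -140/221 171/221 0; 0 0 1]
det M = 1; M⁻¹ = [171/221 -140/221 0; 140/221 171/221 0; 0 0 1]
M⁻¹ · (529/1105, 199/221)ᵀ = (-1/5, 1)ᵀ

p = (-1/5, 1)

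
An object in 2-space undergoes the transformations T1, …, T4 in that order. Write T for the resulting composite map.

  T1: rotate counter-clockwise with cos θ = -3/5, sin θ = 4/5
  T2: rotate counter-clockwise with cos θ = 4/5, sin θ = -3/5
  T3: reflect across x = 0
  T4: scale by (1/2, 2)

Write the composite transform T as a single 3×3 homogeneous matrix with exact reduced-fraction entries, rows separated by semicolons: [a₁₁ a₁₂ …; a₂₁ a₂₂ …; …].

T1 = [-3/5 -4/5 0; 4/5 -3/5 0; 0 0 1]
T2·T1 = [0 -1 0; 1 0 0; 0 0 1]
T3·…·T1 = [0 1 0; 1 0 0; 0 0 1]
T4·…·T1 = [0 1/2 0; 2 0 0; 0 0 1]

T = [0 1/2 0; 2 0 0; 0 0 1]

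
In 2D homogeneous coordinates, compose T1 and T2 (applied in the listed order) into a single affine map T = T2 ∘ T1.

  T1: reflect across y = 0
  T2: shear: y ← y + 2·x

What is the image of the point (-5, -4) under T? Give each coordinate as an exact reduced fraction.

T(p) = (-5, -6)

T1 reflect across y = 0: (-5, -4) → (-5, 4)
T2 shear: y ← y + 2·x: (-5, 4) → (-5, -6)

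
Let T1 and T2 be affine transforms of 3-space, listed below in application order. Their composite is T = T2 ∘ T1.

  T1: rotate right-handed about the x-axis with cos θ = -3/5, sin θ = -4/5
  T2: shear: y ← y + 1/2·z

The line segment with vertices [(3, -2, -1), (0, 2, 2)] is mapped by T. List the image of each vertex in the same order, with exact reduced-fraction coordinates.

image vertices: (3, 3/2, 11/5), (0, -1, -14/5)

T1 rotate right-handed about the x-axis with cos θ = -3/5, sin θ = -4/5: (3, -2, -1) → (3, 2/5, 11/5); (0, 2, 2) → (0, 2/5, -14/5)
T2 shear: y ← y + 1/2·z: (3, 2/5, 11/5) → (3, 3/2, 11/5); (0, 2/5, -14/5) → (0, -1, -14/5)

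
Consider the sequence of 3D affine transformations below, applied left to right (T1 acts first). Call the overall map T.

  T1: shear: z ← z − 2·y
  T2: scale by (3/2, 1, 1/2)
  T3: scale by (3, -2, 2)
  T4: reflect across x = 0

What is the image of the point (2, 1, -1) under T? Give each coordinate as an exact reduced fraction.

T1 shear: z ← z − 2·y: (2, 1, -1) → (2, 1, -3)
T2 scale by (3/2, 1, 1/2): (2, 1, -3) → (3, 1, -3/2)
T3 scale by (3, -2, 2): (3, 1, -3/2) → (9, -2, -3)
T4 reflect across x = 0: (9, -2, -3) → (-9, -2, -3)

T(p) = (-9, -2, -3)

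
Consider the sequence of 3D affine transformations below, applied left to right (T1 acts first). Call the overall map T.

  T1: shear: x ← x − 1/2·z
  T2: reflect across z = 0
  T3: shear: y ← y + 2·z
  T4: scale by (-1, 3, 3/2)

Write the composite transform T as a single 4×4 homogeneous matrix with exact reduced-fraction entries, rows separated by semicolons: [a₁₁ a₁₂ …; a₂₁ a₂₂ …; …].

T = [-1 0 1/2 0; 0 3 -6 0; 0 0 -3/2 0; 0 0 0 1]

T1 = [1 0 -1/2 0; 0 1 0 0; 0 0 1 0; 0 0 0 1]
T2·T1 = [1 0 -1/2 0; 0 1 0 0; 0 0 -1 0; 0 0 0 1]
T3·…·T1 = [1 0 -1/2 0; 0 1 -2 0; 0 0 -1 0; 0 0 0 1]
T4·…·T1 = [-1 0 1/2 0; 0 3 -6 0; 0 0 -3/2 0; 0 0 0 1]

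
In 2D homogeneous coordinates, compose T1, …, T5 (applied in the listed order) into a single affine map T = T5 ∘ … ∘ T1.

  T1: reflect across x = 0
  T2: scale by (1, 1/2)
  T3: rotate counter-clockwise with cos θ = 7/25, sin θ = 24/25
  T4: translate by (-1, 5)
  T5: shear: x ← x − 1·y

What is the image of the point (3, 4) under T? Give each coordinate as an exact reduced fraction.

T(p) = (-161/25, 67/25)

T1 reflect across x = 0: (3, 4) → (-3, 4)
T2 scale by (1, 1/2): (-3, 4) → (-3, 2)
T3 rotate counter-clockwise with cos θ = 7/25, sin θ = 24/25: (-3, 2) → (-69/25, -58/25)
T4 translate by (-1, 5): (-69/25, -58/25) → (-94/25, 67/25)
T5 shear: x ← x − 1·y: (-94/25, 67/25) → (-161/25, 67/25)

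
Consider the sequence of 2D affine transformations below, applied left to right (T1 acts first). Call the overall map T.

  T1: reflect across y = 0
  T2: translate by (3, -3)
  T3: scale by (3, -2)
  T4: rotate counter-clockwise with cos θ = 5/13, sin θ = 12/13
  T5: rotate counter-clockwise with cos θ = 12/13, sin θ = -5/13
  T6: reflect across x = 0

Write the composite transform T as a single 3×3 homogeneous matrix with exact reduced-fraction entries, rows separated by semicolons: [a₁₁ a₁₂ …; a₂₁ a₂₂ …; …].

T = [-360/169 238/169 -366/169; 357/169 240/169 1791/169; 0 0 1]

T1 = [1 0 0; 0 -1 0; 0 0 1]
T2·T1 = [1 0 3; 0 -1 -3; 0 0 1]
T3·…·T1 = [3 0 9; 0 2 6; 0 0 1]
T4·…·T1 = [15/13 -24/13 -27/13; 36/13 10/13 138/13; 0 0 1]
T5·…·T1 = [360/169 -238/169 366/169; 357/169 240/169 1791/169; 0 0 1]
T6·…·T1 = [-360/169 238/169 -366/169; 357/169 240/169 1791/169; 0 0 1]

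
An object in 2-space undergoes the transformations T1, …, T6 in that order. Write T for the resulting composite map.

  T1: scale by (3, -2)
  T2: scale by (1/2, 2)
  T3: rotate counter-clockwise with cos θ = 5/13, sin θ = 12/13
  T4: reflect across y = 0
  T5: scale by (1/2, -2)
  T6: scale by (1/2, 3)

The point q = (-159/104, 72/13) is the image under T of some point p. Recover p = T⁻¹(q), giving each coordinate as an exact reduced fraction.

p = (-1, -3/2)

T1 = [3 0 0; 0 -2 0; 0 0 1]
T2·T1 = [3/2 0 0; 0 -4 0; 0 0 1]
T3·…·T1 = [15/26 48/13 0; 18/13 -20/13 0; 0 0 1]
T4·…·T1 = [15/26 48/13 0; -18/13 20/13 0; 0 0 1]
T5·…·T1 = [15/52 24/13 0; 36/13 -40/13 0; 0 0 1]
T6·…·T1 = [15/104 12/13 0; 108/13 -120/13 0; 0 0 1]
det M = -9; M⁻¹ = [40/39 4/39 0; 12/13 -5/312 0; 0 0 1]
M⁻¹ · (-159/104, 72/13)ᵀ = (-1, -3/2)ᵀ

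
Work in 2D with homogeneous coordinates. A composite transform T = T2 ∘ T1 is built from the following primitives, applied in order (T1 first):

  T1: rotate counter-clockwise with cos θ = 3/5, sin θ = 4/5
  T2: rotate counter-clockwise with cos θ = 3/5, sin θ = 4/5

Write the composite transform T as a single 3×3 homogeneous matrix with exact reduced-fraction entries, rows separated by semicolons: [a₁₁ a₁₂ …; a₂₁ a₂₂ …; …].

T = [-7/25 -24/25 0; 24/25 -7/25 0; 0 0 1]

T1 = [3/5 -4/5 0; 4/5 3/5 0; 0 0 1]
T2·T1 = [-7/25 -24/25 0; 24/25 -7/25 0; 0 0 1]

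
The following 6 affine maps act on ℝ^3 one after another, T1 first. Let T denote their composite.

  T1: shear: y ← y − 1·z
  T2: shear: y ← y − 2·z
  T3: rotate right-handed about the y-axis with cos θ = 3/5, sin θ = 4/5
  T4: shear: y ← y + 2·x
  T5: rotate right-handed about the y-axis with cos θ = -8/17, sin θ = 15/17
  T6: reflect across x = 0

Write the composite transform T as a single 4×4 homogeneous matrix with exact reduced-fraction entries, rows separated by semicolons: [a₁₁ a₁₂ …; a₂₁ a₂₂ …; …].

T = [84/85 0 -13/85 0; 6/5 1 -7/5 0; -13/85 0 -84/85 0; 0 0 0 1]

T1 = [1 0 0 0; 0 1 -1 0; 0 0 1 0; 0 0 0 1]
T2·T1 = [1 0 0 0; 0 1 -3 0; 0 0 1 0; 0 0 0 1]
T3·…·T1 = [3/5 0 4/5 0; 0 1 -3 0; -4/5 0 3/5 0; 0 0 0 1]
T4·…·T1 = [3/5 0 4/5 0; 6/5 1 -7/5 0; -4/5 0 3/5 0; 0 0 0 1]
T5·…·T1 = [-84/85 0 13/85 0; 6/5 1 -7/5 0; -13/85 0 -84/85 0; 0 0 0 1]
T6·…·T1 = [84/85 0 -13/85 0; 6/5 1 -7/5 0; -13/85 0 -84/85 0; 0 0 0 1]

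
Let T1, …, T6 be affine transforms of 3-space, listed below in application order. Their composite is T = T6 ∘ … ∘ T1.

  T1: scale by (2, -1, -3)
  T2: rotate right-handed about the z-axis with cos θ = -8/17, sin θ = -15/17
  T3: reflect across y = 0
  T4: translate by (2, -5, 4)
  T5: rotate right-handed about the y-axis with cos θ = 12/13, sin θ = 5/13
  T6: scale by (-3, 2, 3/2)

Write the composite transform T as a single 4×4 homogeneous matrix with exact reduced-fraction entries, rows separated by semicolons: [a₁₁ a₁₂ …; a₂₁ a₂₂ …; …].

T1 = [2 0 0 0; 0 -1 0 0; 0 0 -3 0; 0 0 0 1]
T2·T1 = [-16/17 -15/17 0 0; -30/17 8/17 0 0; 0 0 -3 0; 0 0 0 1]
T3·…·T1 = [-16/17 -15/17 0 0; 30/17 -8/17 0 0; 0 0 -3 0; 0 0 0 1]
T4·…·T1 = [-16/17 -15/17 0 2; 30/17 -8/17 0 -5; 0 0 -3 4; 0 0 0 1]
T5·…·T1 = [-192/221 -180/221 -15/13 44/13; 30/17 -8/17 0 -5; 80/221 75/221 -36/13 38/13; 0 0 0 1]
T6·…·T1 = [576/221 540/221 45/13 -132/13; 60/17 -16/17 0 -10; 120/221 225/442 -54/13 57/13; 0 0 0 1]

T = [576/221 540/221 45/13 -132/13; 60/17 -16/17 0 -10; 120/221 225/442 -54/13 57/13; 0 0 0 1]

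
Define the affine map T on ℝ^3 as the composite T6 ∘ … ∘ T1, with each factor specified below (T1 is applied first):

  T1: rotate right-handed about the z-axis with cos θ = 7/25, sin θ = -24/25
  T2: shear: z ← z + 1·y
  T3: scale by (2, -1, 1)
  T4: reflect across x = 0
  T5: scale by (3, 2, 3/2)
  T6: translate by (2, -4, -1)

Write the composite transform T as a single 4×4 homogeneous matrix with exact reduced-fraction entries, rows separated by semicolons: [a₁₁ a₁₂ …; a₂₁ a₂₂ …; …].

T = [-42/25 -144/25 0 2; 48/25 -14/25 0 -4; -36/25 21/50 3/2 -1; 0 0 0 1]

T1 = [7/25 24/25 0 0; -24/25 7/25 0 0; 0 0 1 0; 0 0 0 1]
T2·T1 = [7/25 24/25 0 0; -24/25 7/25 0 0; -24/25 7/25 1 0; 0 0 0 1]
T3·…·T1 = [14/25 48/25 0 0; 24/25 -7/25 0 0; -24/25 7/25 1 0; 0 0 0 1]
T4·…·T1 = [-14/25 -48/25 0 0; 24/25 -7/25 0 0; -24/25 7/25 1 0; 0 0 0 1]
T5·…·T1 = [-42/25 -144/25 0 0; 48/25 -14/25 0 0; -36/25 21/50 3/2 0; 0 0 0 1]
T6·…·T1 = [-42/25 -144/25 0 2; 48/25 -14/25 0 -4; -36/25 21/50 3/2 -1; 0 0 0 1]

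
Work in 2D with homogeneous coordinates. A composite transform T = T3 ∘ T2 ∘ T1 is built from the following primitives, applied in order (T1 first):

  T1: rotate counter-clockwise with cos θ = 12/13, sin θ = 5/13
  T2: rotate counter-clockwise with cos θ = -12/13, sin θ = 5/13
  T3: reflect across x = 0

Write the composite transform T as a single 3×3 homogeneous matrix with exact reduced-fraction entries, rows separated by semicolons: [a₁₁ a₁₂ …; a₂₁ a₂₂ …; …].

T1 = [12/13 -5/13 0; 5/13 12/13 0; 0 0 1]
T2·T1 = [-1 0 0; 0 -1 0; 0 0 1]
T3·…·T1 = [1 0 0; 0 -1 0; 0 0 1]

T = [1 0 0; 0 -1 0; 0 0 1]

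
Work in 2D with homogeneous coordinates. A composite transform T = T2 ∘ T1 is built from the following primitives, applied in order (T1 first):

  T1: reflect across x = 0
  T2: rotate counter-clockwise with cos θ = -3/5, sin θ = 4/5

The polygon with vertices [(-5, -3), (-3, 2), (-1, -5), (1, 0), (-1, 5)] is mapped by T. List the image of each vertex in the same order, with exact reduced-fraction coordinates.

T1 reflect across x = 0: (-5, -3) → (5, -3); (-3, 2) → (3, 2); (-1, -5) → (1, -5); (1, 0) → (-1, 0); (-1, 5) → (1, 5)
T2 rotate counter-clockwise with cos θ = -3/5, sin θ = 4/5: (5, -3) → (-3/5, 29/5); (3, 2) → (-17/5, 6/5); (1, -5) → (17/5, 19/5); (-1, 0) → (3/5, -4/5); (1, 5) → (-23/5, -11/5)

image vertices: (-3/5, 29/5), (-17/5, 6/5), (17/5, 19/5), (3/5, -4/5), (-23/5, -11/5)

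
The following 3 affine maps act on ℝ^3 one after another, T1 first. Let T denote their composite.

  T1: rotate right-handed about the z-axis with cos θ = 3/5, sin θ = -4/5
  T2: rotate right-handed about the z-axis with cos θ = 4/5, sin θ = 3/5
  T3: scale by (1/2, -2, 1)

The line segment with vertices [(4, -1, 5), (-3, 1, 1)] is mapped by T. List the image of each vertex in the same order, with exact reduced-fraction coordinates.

image vertices: (89/50, 104/25, 5), (-13/10, -18/5, 1)

T1 rotate right-handed about the z-axis with cos θ = 3/5, sin θ = -4/5: (4, -1, 5) → (8/5, -19/5, 5); (-3, 1, 1) → (-1, 3, 1)
T2 rotate right-handed about the z-axis with cos θ = 4/5, sin θ = 3/5: (8/5, -19/5, 5) → (89/25, -52/25, 5); (-1, 3, 1) → (-13/5, 9/5, 1)
T3 scale by (1/2, -2, 1): (89/25, -52/25, 5) → (89/50, 104/25, 5); (-13/5, 9/5, 1) → (-13/10, -18/5, 1)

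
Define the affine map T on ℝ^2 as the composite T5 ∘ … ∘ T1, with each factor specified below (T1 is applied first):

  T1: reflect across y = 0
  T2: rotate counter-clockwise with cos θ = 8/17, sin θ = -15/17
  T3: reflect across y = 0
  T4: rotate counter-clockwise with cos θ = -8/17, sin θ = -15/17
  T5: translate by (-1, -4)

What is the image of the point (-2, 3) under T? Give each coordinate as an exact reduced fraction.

T(p) = (109/289, -193/289)

T1 reflect across y = 0: (-2, 3) → (-2, -3)
T2 rotate counter-clockwise with cos θ = 8/17, sin θ = -15/17: (-2, -3) → (-61/17, 6/17)
T3 reflect across y = 0: (-61/17, 6/17) → (-61/17, -6/17)
T4 rotate counter-clockwise with cos θ = -8/17, sin θ = -15/17: (-61/17, -6/17) → (398/289, 963/289)
T5 translate by (-1, -4): (398/289, 963/289) → (109/289, -193/289)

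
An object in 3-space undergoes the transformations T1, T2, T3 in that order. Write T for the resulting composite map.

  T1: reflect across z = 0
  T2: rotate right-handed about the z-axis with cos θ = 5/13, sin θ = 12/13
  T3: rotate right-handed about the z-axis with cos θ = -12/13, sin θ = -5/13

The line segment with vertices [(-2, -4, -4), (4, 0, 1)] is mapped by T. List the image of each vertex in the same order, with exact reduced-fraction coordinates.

T1 reflect across z = 0: (-2, -4, -4) → (-2, -4, 4); (4, 0, 1) → (4, 0, -1)
T2 rotate right-handed about the z-axis with cos θ = 5/13, sin θ = 12/13: (-2, -4, 4) → (38/13, -44/13, 4); (4, 0, -1) → (20/13, 48/13, -1)
T3 rotate right-handed about the z-axis with cos θ = -12/13, sin θ = -5/13: (38/13, -44/13, 4) → (-4, 2, 4); (20/13, 48/13, -1) → (0, -4, -1)

image vertices: (-4, 2, 4), (0, -4, -1)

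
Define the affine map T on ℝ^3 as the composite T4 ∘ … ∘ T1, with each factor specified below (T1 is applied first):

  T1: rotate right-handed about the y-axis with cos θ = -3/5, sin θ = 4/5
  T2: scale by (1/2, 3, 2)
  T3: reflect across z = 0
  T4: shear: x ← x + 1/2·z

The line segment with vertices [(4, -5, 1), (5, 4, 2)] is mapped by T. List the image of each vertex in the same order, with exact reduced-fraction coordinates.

image vertices: (3, -15, 38/5), (9/2, 12, 52/5)

T1 rotate right-handed about the y-axis with cos θ = -3/5, sin θ = 4/5: (4, -5, 1) → (-8/5, -5, -19/5); (5, 4, 2) → (-7/5, 4, -26/5)
T2 scale by (1/2, 3, 2): (-8/5, -5, -19/5) → (-4/5, -15, -38/5); (-7/5, 4, -26/5) → (-7/10, 12, -52/5)
T3 reflect across z = 0: (-4/5, -15, -38/5) → (-4/5, -15, 38/5); (-7/10, 12, -52/5) → (-7/10, 12, 52/5)
T4 shear: x ← x + 1/2·z: (-4/5, -15, 38/5) → (3, -15, 38/5); (-7/10, 12, 52/5) → (9/2, 12, 52/5)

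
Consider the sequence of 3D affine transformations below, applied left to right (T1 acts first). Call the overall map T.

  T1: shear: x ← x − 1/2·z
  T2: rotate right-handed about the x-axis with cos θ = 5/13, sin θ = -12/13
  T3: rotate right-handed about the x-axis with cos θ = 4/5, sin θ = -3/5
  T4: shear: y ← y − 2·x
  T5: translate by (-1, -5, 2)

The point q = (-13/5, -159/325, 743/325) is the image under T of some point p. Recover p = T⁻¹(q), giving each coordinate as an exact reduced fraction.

p = (-1, -3/5, 6/5)

T1 = [1 0 -1/2 0; 0 1 0 0; 0 0 1 0; 0 0 0 1]
T2·T1 = [1 0 -1/2 0; 0 5/13 12/13 0; 0 -12/13 5/13 0; 0 0 0 1]
T3·…·T1 = [1 0 -1/2 0; 0 -16/65 63/65 0; 0 -63/65 -16/65 0; 0 0 0 1]
T4·…·T1 = [1 0 -1/2 0; -2 -16/65 128/65 0; 0 -63/65 -16/65 0; 0 0 0 1]
T5·…·T1 = [1 0 -1/2 -1; -2 -16/65 128/65 -5; 0 -63/65 -16/65 2; 0 0 0 1]
det M = 1; M⁻¹ = [128/65 63/130 -8/65 603/130; -32/65 -16/65 -63/65 14/65; 126/65 63/65 -16/65 473/65; 0 0 0 1]
M⁻¹ · (-13/5, -159/325, 743/325)ᵀ = (-1, -3/5, 6/5)ᵀ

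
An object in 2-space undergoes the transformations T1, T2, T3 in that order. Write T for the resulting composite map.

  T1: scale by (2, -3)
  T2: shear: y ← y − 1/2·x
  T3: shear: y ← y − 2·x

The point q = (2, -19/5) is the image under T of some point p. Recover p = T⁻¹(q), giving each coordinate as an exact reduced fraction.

p = (1, -2/5)

T1 = [2 0 0; 0 -3 0; 0 0 1]
T2·T1 = [2 0 0; -1 -3 0; 0 0 1]
T3·…·T1 = [2 0 0; -5 -3 0; 0 0 1]
det M = -6; M⁻¹ = [1/2 0 0; -5/6 -1/3 0; 0 0 1]
M⁻¹ · (2, -19/5)ᵀ = (1, -2/5)ᵀ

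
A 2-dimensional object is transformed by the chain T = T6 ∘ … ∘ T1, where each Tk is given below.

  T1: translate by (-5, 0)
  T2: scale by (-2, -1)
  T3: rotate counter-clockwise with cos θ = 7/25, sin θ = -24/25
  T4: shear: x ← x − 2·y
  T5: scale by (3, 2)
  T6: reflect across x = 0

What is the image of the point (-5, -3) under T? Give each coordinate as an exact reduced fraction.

T1 translate by (-5, 0): (-5, -3) → (-10, -3)
T2 scale by (-2, -1): (-10, -3) → (20, 3)
T3 rotate counter-clockwise with cos θ = 7/25, sin θ = -24/25: (20, 3) → (212/25, -459/25)
T4 shear: x ← x − 2·y: (212/25, -459/25) → (226/5, -459/25)
T5 scale by (3, 2): (226/5, -459/25) → (678/5, -918/25)
T6 reflect across x = 0: (678/5, -918/25) → (-678/5, -918/25)

T(p) = (-678/5, -918/25)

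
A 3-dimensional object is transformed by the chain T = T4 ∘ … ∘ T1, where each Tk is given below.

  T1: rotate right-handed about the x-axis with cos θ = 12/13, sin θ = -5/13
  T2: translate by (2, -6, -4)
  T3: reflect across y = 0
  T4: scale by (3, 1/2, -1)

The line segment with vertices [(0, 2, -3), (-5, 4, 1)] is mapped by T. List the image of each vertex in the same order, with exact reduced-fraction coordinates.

image vertices: (6, 69/26, 98/13), (-9, 25/26, 60/13)

T1 rotate right-handed about the x-axis with cos θ = 12/13, sin θ = -5/13: (0, 2, -3) → (0, 9/13, -46/13); (-5, 4, 1) → (-5, 53/13, -8/13)
T2 translate by (2, -6, -4): (0, 9/13, -46/13) → (2, -69/13, -98/13); (-5, 53/13, -8/13) → (-3, -25/13, -60/13)
T3 reflect across y = 0: (2, -69/13, -98/13) → (2, 69/13, -98/13); (-3, -25/13, -60/13) → (-3, 25/13, -60/13)
T4 scale by (3, 1/2, -1): (2, 69/13, -98/13) → (6, 69/26, 98/13); (-3, 25/13, -60/13) → (-9, 25/26, 60/13)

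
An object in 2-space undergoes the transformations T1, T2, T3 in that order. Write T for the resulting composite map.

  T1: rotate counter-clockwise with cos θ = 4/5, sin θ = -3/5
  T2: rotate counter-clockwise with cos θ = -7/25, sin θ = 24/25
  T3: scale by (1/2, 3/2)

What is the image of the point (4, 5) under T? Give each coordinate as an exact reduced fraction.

T(p) = (-409/250, 1032/125)

T1 rotate counter-clockwise with cos θ = 4/5, sin θ = -3/5: (4, 5) → (31/5, 8/5)
T2 rotate counter-clockwise with cos θ = -7/25, sin θ = 24/25: (31/5, 8/5) → (-409/125, 688/125)
T3 scale by (1/2, 3/2): (-409/125, 688/125) → (-409/250, 1032/125)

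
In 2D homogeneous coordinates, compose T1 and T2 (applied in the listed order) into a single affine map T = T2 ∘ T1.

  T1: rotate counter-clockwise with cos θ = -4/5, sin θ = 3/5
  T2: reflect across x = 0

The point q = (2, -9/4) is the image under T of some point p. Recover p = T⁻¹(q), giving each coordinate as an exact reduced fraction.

T1 = [-4/5 -3/5 0; 3/5 -4/5 0; 0 0 1]
T2·T1 = [4/5 3/5 0; 3/5 -4/5 0; 0 0 1]
det M = -1; M⁻¹ = [4/5 3/5 0; 3/5 -4/5 0; 0 0 1]
M⁻¹ · (2, -9/4)ᵀ = (1/4, 3)ᵀ

p = (1/4, 3)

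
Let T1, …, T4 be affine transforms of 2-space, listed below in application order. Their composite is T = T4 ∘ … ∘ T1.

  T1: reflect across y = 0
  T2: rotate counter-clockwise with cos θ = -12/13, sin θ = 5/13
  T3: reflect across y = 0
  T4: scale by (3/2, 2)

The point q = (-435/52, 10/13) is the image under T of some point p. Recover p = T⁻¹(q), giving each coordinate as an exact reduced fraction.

T1 = [1 0 0; 0 -1 0; 0 0 1]
T2·T1 = [-12/13 5/13 0; 5/13 12/13 0; 0 0 1]
T3·…·T1 = [-12/13 5/13 0; -5/13 -12/13 0; 0 0 1]
T4·…·T1 = [-18/13 15/26 0; -10/13 -24/13 0; 0 0 1]
det M = 3; M⁻¹ = [-8/13 -5/26 0; 10/39 -6/13 0; 0 0 1]
M⁻¹ · (-435/52, 10/13)ᵀ = (5, -5/2)ᵀ

p = (5, -5/2)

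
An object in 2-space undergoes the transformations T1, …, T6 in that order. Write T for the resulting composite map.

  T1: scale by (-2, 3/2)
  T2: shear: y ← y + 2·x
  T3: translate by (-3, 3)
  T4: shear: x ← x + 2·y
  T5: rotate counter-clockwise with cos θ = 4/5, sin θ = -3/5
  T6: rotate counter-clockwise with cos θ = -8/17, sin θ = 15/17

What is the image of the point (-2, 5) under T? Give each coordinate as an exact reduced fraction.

T1 scale by (-2, 3/2): (-2, 5) → (4, 15/2)
T2 shear: y ← y + 2·x: (4, 15/2) → (4, 31/2)
T3 translate by (-3, 3): (4, 31/2) → (1, 37/2)
T4 shear: x ← x + 2·y: (1, 37/2) → (38, 37/2)
T5 rotate counter-clockwise with cos θ = 4/5, sin θ = -3/5: (38, 37/2) → (83/2, -8)
T6 rotate counter-clockwise with cos θ = -8/17, sin θ = 15/17: (83/2, -8) → (-212/17, 1373/34)

T(p) = (-212/17, 1373/34)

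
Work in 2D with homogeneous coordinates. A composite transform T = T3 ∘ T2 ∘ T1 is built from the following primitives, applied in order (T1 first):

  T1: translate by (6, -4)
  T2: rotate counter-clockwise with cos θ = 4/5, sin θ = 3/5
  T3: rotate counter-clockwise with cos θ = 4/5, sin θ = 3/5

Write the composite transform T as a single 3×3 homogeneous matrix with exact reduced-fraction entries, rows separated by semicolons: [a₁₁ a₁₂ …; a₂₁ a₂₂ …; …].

T1 = [1 0 6; 0 1 -4; 0 0 1]
T2·T1 = [4/5 -3/5 36/5; 3/5 4/5 2/5; 0 0 1]
T3·…·T1 = [7/25 -24/25 138/25; 24/25 7/25 116/25; 0 0 1]

T = [7/25 -24/25 138/25; 24/25 7/25 116/25; 0 0 1]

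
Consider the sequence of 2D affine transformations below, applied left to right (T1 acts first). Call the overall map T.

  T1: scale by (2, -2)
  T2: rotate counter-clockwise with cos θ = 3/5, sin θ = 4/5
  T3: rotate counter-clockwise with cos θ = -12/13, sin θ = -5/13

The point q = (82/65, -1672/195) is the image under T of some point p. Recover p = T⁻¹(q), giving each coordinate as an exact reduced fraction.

T1 = [2 0 0; 0 -2 0; 0 0 1]
T2·T1 = [6/5 8/5 0; 8/5 -6/5 0; 0 0 1]
T3·…·T1 = [-32/65 -126/65 0; -126/65 32/65 0; 0 0 1]
det M = -4; M⁻¹ = [-8/65 -63/130 0; -63/130 8/65 0; 0 0 1]
M⁻¹ · (82/65, -1672/195)ᵀ = (4, -5/3)ᵀ

p = (4, -5/3)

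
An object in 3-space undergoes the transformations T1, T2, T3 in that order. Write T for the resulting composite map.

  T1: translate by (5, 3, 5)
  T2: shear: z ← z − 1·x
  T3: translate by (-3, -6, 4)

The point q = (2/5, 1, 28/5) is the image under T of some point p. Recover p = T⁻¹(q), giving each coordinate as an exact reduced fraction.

p = (-8/5, 4, 0)

T1 = [1 0 0 5; 0 1 0 3; 0 0 1 5; 0 0 0 1]
T2·T1 = [1 0 0 5; 0 1 0 3; -1 0 1 0; 0 0 0 1]
T3·…·T1 = [1 0 0 2; 0 1 0 -3; -1 0 1 4; 0 0 0 1]
det M = 1; M⁻¹ = [1 0 0 -2; 0 1 0 3; 1 0 1 -6; 0 0 0 1]
M⁻¹ · (2/5, 1, 28/5)ᵀ = (-8/5, 4, 0)ᵀ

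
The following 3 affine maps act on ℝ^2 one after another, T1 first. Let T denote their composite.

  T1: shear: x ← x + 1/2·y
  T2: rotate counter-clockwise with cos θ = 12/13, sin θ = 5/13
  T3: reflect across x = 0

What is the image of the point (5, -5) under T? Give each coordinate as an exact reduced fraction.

T1 shear: x ← x + 1/2·y: (5, -5) → (5/2, -5)
T2 rotate counter-clockwise with cos θ = 12/13, sin θ = 5/13: (5/2, -5) → (55/13, -95/26)
T3 reflect across x = 0: (55/13, -95/26) → (-55/13, -95/26)

T(p) = (-55/13, -95/26)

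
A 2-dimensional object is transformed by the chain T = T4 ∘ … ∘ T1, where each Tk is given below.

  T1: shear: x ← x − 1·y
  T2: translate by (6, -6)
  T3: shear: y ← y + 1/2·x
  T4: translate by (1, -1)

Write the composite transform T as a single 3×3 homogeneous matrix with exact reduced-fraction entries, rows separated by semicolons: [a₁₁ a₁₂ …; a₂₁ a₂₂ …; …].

T = [1 -1 7; 1/2 1/2 -4; 0 0 1]

T1 = [1 -1 0; 0 1 0; 0 0 1]
T2·T1 = [1 -1 6; 0 1 -6; 0 0 1]
T3·…·T1 = [1 -1 6; 1/2 1/2 -3; 0 0 1]
T4·…·T1 = [1 -1 7; 1/2 1/2 -4; 0 0 1]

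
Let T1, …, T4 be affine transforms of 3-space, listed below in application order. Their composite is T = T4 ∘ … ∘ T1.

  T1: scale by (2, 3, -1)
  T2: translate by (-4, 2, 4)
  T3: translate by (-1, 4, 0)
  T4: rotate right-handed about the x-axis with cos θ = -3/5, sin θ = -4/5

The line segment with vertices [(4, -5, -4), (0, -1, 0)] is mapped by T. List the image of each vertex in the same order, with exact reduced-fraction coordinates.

T1 scale by (2, 3, -1): (4, -5, -4) → (8, -15, 4); (0, -1, 0) → (0, -3, 0)
T2 translate by (-4, 2, 4): (8, -15, 4) → (4, -13, 8); (0, -3, 0) → (-4, -1, 4)
T3 translate by (-1, 4, 0): (4, -13, 8) → (3, -9, 8); (-4, -1, 4) → (-5, 3, 4)
T4 rotate right-handed about the x-axis with cos θ = -3/5, sin θ = -4/5: (3, -9, 8) → (3, 59/5, 12/5); (-5, 3, 4) → (-5, 7/5, -24/5)

image vertices: (3, 59/5, 12/5), (-5, 7/5, -24/5)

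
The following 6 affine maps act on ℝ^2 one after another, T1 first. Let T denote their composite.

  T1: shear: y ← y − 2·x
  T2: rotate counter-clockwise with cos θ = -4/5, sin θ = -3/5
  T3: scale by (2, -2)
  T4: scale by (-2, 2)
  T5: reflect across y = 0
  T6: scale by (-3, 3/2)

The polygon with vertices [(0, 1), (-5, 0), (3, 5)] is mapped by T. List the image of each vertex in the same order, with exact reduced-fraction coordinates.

image vertices: (36/5, -24/5), (120, -30), (-36, -6)

T1 shear: y ← y − 2·x: (0, 1) → (0, 1); (-5, 0) → (-5, 10); (3, 5) → (3, -1)
T2 rotate counter-clockwise with cos θ = -4/5, sin θ = -3/5: (0, 1) → (3/5, -4/5); (-5, 10) → (10, -5); (3, -1) → (-3, -1)
T3 scale by (2, -2): (3/5, -4/5) → (6/5, 8/5); (10, -5) → (20, 10); (-3, -1) → (-6, 2)
T4 scale by (-2, 2): (6/5, 8/5) → (-12/5, 16/5); (20, 10) → (-40, 20); (-6, 2) → (12, 4)
T5 reflect across y = 0: (-12/5, 16/5) → (-12/5, -16/5); (-40, 20) → (-40, -20); (12, 4) → (12, -4)
T6 scale by (-3, 3/2): (-12/5, -16/5) → (36/5, -24/5); (-40, -20) → (120, -30); (12, -4) → (-36, -6)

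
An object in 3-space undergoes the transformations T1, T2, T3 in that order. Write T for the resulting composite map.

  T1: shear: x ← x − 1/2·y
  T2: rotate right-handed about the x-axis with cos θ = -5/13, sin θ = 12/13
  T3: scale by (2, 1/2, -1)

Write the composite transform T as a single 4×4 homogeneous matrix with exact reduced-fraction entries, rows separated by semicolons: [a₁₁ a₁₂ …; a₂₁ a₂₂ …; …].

T1 = [1 -1/2 0 0; 0 1 0 0; 0 0 1 0; 0 0 0 1]
T2·T1 = [1 -1/2 0 0; 0 -5/13 -12/13 0; 0 12/13 -5/13 0; 0 0 0 1]
T3·…·T1 = [2 -1 0 0; 0 -5/26 -6/13 0; 0 -12/13 5/13 0; 0 0 0 1]

T = [2 -1 0 0; 0 -5/26 -6/13 0; 0 -12/13 5/13 0; 0 0 0 1]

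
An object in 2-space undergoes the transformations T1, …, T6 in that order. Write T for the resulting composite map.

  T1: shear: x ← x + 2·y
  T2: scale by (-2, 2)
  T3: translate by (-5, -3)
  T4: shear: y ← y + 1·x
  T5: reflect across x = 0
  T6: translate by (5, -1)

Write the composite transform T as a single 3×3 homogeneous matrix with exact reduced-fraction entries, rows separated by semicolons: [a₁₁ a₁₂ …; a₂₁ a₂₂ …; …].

T = [2 4 10; -2 -2 -9; 0 0 1]

T1 = [1 2 0; 0 1 0; 0 0 1]
T2·T1 = [-2 -4 0; 0 2 0; 0 0 1]
T3·…·T1 = [-2 -4 -5; 0 2 -3; 0 0 1]
T4·…·T1 = [-2 -4 -5; -2 -2 -8; 0 0 1]
T5·…·T1 = [2 4 5; -2 -2 -8; 0 0 1]
T6·…·T1 = [2 4 10; -2 -2 -9; 0 0 1]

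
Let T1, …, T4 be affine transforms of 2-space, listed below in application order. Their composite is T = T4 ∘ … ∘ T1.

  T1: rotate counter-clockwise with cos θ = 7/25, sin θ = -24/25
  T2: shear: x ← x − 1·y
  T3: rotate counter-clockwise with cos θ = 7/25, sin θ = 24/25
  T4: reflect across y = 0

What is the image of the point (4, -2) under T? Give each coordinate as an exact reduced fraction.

T1 rotate counter-clockwise with cos θ = 7/25, sin θ = -24/25: (4, -2) → (-4/5, -22/5)
T2 shear: x ← x − 1·y: (-4/5, -22/5) → (18/5, -22/5)
T3 rotate counter-clockwise with cos θ = 7/25, sin θ = 24/25: (18/5, -22/5) → (654/125, 278/125)
T4 reflect across y = 0: (654/125, 278/125) → (654/125, -278/125)

T(p) = (654/125, -278/125)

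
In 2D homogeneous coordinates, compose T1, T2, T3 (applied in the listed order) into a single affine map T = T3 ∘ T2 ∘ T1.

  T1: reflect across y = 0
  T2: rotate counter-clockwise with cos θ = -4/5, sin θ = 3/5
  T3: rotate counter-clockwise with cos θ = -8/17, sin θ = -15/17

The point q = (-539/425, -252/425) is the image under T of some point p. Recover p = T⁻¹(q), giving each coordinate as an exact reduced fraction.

T1 = [1 0 0; 0 -1 0; 0 0 1]
T2·T1 = [-4/5 3/5 0; 3/5 4/5 0; 0 0 1]
T3·…·T1 = [77/85 36/85 0; 36/85 -77/85 0; 0 0 1]
det M = -1; M⁻¹ = [77/85 36/85 0; 36/85 -77/85 0; 0 0 1]
M⁻¹ · (-539/425, -252/425)ᵀ = (-7/5, 0)ᵀ

p = (-7/5, 0)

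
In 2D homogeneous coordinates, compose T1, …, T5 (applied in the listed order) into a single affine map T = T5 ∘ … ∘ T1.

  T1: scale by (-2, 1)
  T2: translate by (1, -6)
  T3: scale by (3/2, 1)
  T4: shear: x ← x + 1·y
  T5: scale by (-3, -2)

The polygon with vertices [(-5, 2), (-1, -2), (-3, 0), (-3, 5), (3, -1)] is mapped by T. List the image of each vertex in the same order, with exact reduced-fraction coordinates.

T1 scale by (-2, 1): (-5, 2) → (10, 2); (-1, -2) → (2, -2); (-3, 0) → (6, 0); (-3, 5) → (6, 5); (3, -1) → (-6, -1)
T2 translate by (1, -6): (10, 2) → (11, -4); (2, -2) → (3, -8); (6, 0) → (7, -6); (6, 5) → (7, -1); (-6, -1) → (-5, -7)
T3 scale by (3/2, 1): (11, -4) → (33/2, -4); (3, -8) → (9/2, -8); (7, -6) → (21/2, -6); (7, -1) → (21/2, -1); (-5, -7) → (-15/2, -7)
T4 shear: x ← x + 1·y: (33/2, -4) → (25/2, -4); (9/2, -8) → (-7/2, -8); (21/2, -6) → (9/2, -6); (21/2, -1) → (19/2, -1); (-15/2, -7) → (-29/2, -7)
T5 scale by (-3, -2): (25/2, -4) → (-75/2, 8); (-7/2, -8) → (21/2, 16); (9/2, -6) → (-27/2, 12); (19/2, -1) → (-57/2, 2); (-29/2, -7) → (87/2, 14)

image vertices: (-75/2, 8), (21/2, 16), (-27/2, 12), (-57/2, 2), (87/2, 14)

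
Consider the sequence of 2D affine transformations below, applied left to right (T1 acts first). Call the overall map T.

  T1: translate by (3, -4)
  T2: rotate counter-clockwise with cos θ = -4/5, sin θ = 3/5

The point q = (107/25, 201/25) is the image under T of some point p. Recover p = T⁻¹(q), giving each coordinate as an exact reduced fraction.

p = (-8/5, -5)

T1 = [1 0 3; 0 1 -4; 0 0 1]
T2·T1 = [-4/5 -3/5 0; 3/5 -4/5 5; 0 0 1]
det M = 1; M⁻¹ = [-4/5 3/5 -3; -3/5 -4/5 4; 0 0 1]
M⁻¹ · (107/25, 201/25)ᵀ = (-8/5, -5)ᵀ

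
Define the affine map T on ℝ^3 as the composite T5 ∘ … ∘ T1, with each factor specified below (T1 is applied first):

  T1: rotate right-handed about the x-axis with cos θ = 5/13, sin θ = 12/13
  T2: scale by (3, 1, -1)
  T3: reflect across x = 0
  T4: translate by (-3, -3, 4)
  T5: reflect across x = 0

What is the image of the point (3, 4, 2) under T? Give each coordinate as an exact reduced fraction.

T1 rotate right-handed about the x-axis with cos θ = 5/13, sin θ = 12/13: (3, 4, 2) → (3, -4/13, 58/13)
T2 scale by (3, 1, -1): (3, -4/13, 58/13) → (9, -4/13, -58/13)
T3 reflect across x = 0: (9, -4/13, -58/13) → (-9, -4/13, -58/13)
T4 translate by (-3, -3, 4): (-9, -4/13, -58/13) → (-12, -43/13, -6/13)
T5 reflect across x = 0: (-12, -43/13, -6/13) → (12, -43/13, -6/13)

T(p) = (12, -43/13, -6/13)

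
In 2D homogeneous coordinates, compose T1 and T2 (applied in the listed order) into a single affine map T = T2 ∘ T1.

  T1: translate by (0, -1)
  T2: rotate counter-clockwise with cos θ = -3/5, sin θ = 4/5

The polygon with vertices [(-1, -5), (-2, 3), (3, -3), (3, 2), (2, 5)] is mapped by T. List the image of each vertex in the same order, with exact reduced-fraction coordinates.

image vertices: (27/5, 14/5), (-2/5, -14/5), (7/5, 24/5), (-13/5, 9/5), (-22/5, -4/5)

T1 translate by (0, -1): (-1, -5) → (-1, -6); (-2, 3) → (-2, 2); (3, -3) → (3, -4); (3, 2) → (3, 1); (2, 5) → (2, 4)
T2 rotate counter-clockwise with cos θ = -3/5, sin θ = 4/5: (-1, -6) → (27/5, 14/5); (-2, 2) → (-2/5, -14/5); (3, -4) → (7/5, 24/5); (3, 1) → (-13/5, 9/5); (2, 4) → (-22/5, -4/5)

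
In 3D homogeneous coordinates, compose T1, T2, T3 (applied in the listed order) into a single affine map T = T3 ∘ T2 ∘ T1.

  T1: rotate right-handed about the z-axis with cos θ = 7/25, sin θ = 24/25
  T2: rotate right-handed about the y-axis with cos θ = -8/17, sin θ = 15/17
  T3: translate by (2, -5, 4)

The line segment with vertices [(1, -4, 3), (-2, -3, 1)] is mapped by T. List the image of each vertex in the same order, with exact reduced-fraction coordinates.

image vertices: (1151/425, -129/25, -89/85), (761/425, -194/25, 126/85)

T1 rotate right-handed about the z-axis with cos θ = 7/25, sin θ = 24/25: (1, -4, 3) → (103/25, -4/25, 3); (-2, -3, 1) → (58/25, -69/25, 1)
T2 rotate right-handed about the y-axis with cos θ = -8/17, sin θ = 15/17: (103/25, -4/25, 3) → (301/425, -4/25, -429/85); (58/25, -69/25, 1) → (-89/425, -69/25, -214/85)
T3 translate by (2, -5, 4): (301/425, -4/25, -429/85) → (1151/425, -129/25, -89/85); (-89/425, -69/25, -214/85) → (761/425, -194/25, 126/85)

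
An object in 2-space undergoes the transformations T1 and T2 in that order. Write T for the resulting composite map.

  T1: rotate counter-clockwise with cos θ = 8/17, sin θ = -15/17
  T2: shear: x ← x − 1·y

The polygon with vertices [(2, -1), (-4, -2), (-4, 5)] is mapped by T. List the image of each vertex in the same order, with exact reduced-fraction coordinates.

T1 rotate counter-clockwise with cos θ = 8/17, sin θ = -15/17: (2, -1) → (1/17, -38/17); (-4, -2) → (-62/17, 44/17); (-4, 5) → (43/17, 100/17)
T2 shear: x ← x − 1·y: (1/17, -38/17) → (39/17, -38/17); (-62/17, 44/17) → (-106/17, 44/17); (43/17, 100/17) → (-57/17, 100/17)

image vertices: (39/17, -38/17), (-106/17, 44/17), (-57/17, 100/17)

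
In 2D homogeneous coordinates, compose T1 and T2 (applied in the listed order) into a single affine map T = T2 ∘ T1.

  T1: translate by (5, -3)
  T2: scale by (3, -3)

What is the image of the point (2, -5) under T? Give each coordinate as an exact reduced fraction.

T1 translate by (5, -3): (2, -5) → (7, -8)
T2 scale by (3, -3): (7, -8) → (21, 24)

T(p) = (21, 24)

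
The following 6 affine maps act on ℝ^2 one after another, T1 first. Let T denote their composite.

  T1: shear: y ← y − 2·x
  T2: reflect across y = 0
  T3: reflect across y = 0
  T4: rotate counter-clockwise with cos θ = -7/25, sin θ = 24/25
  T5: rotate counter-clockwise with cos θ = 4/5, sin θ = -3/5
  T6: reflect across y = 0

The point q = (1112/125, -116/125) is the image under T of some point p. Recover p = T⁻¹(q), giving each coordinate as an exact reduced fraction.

T1 = [1 0 0; -2 1 0; 0 0 1]
T2·T1 = [1 0 0; 2 -1 0; 0 0 1]
T3·…·T1 = [1 0 0; -2 1 0; 0 0 1]
T4·…·T1 = [41/25 -24/25 0; 38/25 -7/25 0; 0 0 1]
T5·…·T1 = [278/125 -117/125 0; 29/125 44/125 0; 0 0 1]
T6·…·T1 = [278/125 -117/125 0; -29/125 -44/125 0; 0 0 1]
det M = -1; M⁻¹ = [44/125 -117/125 0; -29/125 -278/125 0; 0 0 1]
M⁻¹ · (1112/125, -116/125)ᵀ = (4, 0)ᵀ

p = (4, 0)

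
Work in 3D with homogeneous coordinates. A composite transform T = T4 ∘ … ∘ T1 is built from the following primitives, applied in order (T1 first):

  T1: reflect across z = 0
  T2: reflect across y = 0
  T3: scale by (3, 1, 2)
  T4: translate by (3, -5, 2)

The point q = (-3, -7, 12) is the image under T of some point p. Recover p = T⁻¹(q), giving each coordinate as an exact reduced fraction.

p = (-2, 2, -5)

T1 = [1 0 0 0; 0 1 0 0; 0 0 -1 0; 0 0 0 1]
T2·T1 = [1 0 0 0; 0 -1 0 0; 0 0 -1 0; 0 0 0 1]
T3·…·T1 = [3 0 0 0; 0 -1 0 0; 0 0 -2 0; 0 0 0 1]
T4·…·T1 = [3 0 0 3; 0 -1 0 -5; 0 0 -2 2; 0 0 0 1]
det M = 6; M⁻¹ = [1/3 0 0 -1; 0 -1 0 -5; 0 0 -1/2 1; 0 0 0 1]
M⁻¹ · (-3, -7, 12)ᵀ = (-2, 2, -5)ᵀ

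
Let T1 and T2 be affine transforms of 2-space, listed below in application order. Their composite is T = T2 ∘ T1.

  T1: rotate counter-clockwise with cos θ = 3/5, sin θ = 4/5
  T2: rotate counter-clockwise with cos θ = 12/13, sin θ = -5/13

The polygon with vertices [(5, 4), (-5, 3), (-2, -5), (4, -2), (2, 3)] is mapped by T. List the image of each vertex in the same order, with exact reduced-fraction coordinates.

image vertices: (148/65, 389/65), (-379/65, 3/65), (53/65, -346/65), (58/13, 4/13), (1/5, 18/5)

T1 rotate counter-clockwise with cos θ = 3/5, sin θ = 4/5: (5, 4) → (-1/5, 32/5); (-5, 3) → (-27/5, -11/5); (-2, -5) → (14/5, -23/5); (4, -2) → (4, 2); (2, 3) → (-6/5, 17/5)
T2 rotate counter-clockwise with cos θ = 12/13, sin θ = -5/13: (-1/5, 32/5) → (148/65, 389/65); (-27/5, -11/5) → (-379/65, 3/65); (14/5, -23/5) → (53/65, -346/65); (4, 2) → (58/13, 4/13); (-6/5, 17/5) → (1/5, 18/5)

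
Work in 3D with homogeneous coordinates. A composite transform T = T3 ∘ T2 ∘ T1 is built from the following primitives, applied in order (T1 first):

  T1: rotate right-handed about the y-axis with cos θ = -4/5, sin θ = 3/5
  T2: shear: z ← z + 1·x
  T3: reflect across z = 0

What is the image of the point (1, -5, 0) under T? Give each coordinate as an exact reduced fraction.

T1 rotate right-handed about the y-axis with cos θ = -4/5, sin θ = 3/5: (1, -5, 0) → (-4/5, -5, -3/5)
T2 shear: z ← z + 1·x: (-4/5, -5, -3/5) → (-4/5, -5, -7/5)
T3 reflect across z = 0: (-4/5, -5, -7/5) → (-4/5, -5, 7/5)

T(p) = (-4/5, -5, 7/5)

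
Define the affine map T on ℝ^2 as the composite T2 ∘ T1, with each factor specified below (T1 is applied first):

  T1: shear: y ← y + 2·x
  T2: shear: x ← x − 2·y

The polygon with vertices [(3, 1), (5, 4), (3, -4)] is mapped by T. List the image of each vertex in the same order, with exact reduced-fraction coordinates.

T1 shear: y ← y + 2·x: (3, 1) → (3, 7); (5, 4) → (5, 14); (3, -4) → (3, 2)
T2 shear: x ← x − 2·y: (3, 7) → (-11, 7); (5, 14) → (-23, 14); (3, 2) → (-1, 2)

image vertices: (-11, 7), (-23, 14), (-1, 2)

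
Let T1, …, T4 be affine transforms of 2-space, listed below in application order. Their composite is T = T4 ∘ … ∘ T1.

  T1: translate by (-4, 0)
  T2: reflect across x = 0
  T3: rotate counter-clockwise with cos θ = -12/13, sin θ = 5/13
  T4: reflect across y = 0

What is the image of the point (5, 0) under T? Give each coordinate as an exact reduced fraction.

T(p) = (12/13, 5/13)

T1 translate by (-4, 0): (5, 0) → (1, 0)
T2 reflect across x = 0: (1, 0) → (-1, 0)
T3 rotate counter-clockwise with cos θ = -12/13, sin θ = 5/13: (-1, 0) → (12/13, -5/13)
T4 reflect across y = 0: (12/13, -5/13) → (12/13, 5/13)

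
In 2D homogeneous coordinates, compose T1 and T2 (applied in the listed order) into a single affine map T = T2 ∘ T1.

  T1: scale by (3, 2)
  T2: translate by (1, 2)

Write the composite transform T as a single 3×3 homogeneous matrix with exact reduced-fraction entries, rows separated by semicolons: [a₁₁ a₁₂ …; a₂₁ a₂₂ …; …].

T = [3 0 1; 0 2 2; 0 0 1]

T1 = [3 0 0; 0 2 0; 0 0 1]
T2·T1 = [3 0 1; 0 2 2; 0 0 1]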